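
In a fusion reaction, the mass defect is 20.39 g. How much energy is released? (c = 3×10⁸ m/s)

Convert mass defect: Δm = 20.39 g = 0.02039 kg
E = Δm·c² = 0.02039 × (3×10⁸)²
= 0.02039 × 9×10¹⁶ = 1.835×10¹⁵ J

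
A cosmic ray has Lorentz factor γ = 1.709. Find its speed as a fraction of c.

From γ = 1/√(1 - v²/c²):
1/γ² = 1/1.709² = 0.3424
v²/c² = 1 - 0.3424 = 0.6576
v/c = √(0.6576) = 0.8109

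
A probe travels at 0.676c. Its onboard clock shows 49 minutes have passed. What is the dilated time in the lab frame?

Proper time Δt₀ = 49 minutes
γ = 1/√(1 - 0.676²) = 1.357
Δt = γΔt₀ = 1.357 × 49 = 66.49 minutes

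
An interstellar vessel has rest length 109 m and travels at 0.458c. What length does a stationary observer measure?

Proper length L₀ = 109 m
γ = 1/√(1 - 0.458²) = 1.1249
L = L₀/γ = 109/1.1249 = 96.90 m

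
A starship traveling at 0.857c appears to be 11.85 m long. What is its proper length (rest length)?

Contracted length L = 11.85 m
γ = 1/√(1 - 0.857²) = 1.941
L₀ = γL = 1.941 × 11.85 = 23.00 m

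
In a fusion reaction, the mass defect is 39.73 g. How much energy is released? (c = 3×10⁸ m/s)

Convert mass defect: Δm = 39.73 g = 0.03973 kg
E = Δm·c² = 0.03973 × (3×10⁸)²
= 0.03973 × 9×10¹⁶ = 3.576×10¹⁵ J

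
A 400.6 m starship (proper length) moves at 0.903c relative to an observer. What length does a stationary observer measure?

Proper length L₀ = 400.6 m
γ = 1/√(1 - 0.903²) = 2.328
L = L₀/γ = 400.6/2.328 = 172.1 m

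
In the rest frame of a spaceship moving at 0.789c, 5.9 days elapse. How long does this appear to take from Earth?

Proper time Δt₀ = 5.9 days
γ = 1/√(1 - 0.789²) = 1.6276
Δt = γΔt₀ = 1.6276 × 5.9 = 9.603 days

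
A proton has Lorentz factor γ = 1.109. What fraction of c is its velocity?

From γ = 1/√(1 - v²/c²):
1/γ² = 1/1.109² = 0.8131
v²/c² = 1 - 0.8131 = 0.1869
v/c = √(0.1869) = 0.4323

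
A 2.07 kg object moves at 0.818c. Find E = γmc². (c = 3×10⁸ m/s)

γ = 1/√(1 - 0.818²) = 1.7385
mc² = 2.07 × (3×10⁸)² = 1.863×10¹⁷ J
E = γmc² = 1.7385 × 1.863×10¹⁷ = 3.239×10¹⁷ J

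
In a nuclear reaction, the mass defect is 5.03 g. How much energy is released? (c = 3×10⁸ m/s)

Convert mass defect: Δm = 5.03 g = 0.00503 kg
E = Δm·c² = 0.00503 × (3×10⁸)²
= 0.00503 × 9×10¹⁶ = 4.527×10¹⁴ J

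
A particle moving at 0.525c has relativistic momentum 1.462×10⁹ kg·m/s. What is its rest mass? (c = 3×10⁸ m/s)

γ = 1/√(1 - 0.525²) = 1.175
v = 0.525 × 3×10⁸ = 1.575×10⁸ m/s
m = p/(γv) = 1.462×10⁹/(1.175 × 1.575×10⁸) = 7.900 kg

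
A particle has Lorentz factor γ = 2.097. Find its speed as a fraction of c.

From γ = 1/√(1 - v²/c²):
1/γ² = 1/2.097² = 0.2274
v²/c² = 1 - 0.2274 = 0.7726
v/c = √(0.7726) = 0.8790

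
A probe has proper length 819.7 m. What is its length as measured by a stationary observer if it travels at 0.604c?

Proper length L₀ = 819.7 m
γ = 1/√(1 - 0.604²) = 1.2547
L = L₀/γ = 819.7/1.2547 = 653.3 m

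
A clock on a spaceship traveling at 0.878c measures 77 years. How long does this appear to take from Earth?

Proper time Δt₀ = 77 years
γ = 1/√(1 - 0.878²) = 2.089
Δt = γΔt₀ = 2.089 × 77 = 160.9 years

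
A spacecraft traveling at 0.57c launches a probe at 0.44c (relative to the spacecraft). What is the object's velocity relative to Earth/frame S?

u = (u' + v)/(1 + u'v/c²)
Numerator: 0.44 + 0.57 = 1.01
Denominator: 1 + 0.2508 = 1.2508
u = 1.01/1.2508 = 0.8075c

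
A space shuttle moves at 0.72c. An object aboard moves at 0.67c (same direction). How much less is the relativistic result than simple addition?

Classical: u' + v = 0.67 + 0.72 = 1.39c
Relativistic: u = (0.67 + 0.72)/(1 + 0.4824) = 1.39/1.4824 = 0.9377c
Difference: 1.39 - 0.9377 = 0.4523c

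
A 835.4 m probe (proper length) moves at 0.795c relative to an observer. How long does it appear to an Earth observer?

Proper length L₀ = 835.4 m
γ = 1/√(1 - 0.795²) = 1.6485
L = L₀/γ = 835.4/1.6485 = 506.8 m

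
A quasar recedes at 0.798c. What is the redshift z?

β = 0.798
(1+β)/(1-β) = 1.798/0.202 = 8.901
√(8.901) = 2.983
z = 2.983 - 1 = 1.983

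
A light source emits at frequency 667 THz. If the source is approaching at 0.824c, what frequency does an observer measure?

β = v/c = 0.824
(1+β)/(1-β) = 1.824/0.176 = 10.36
Doppler factor = √(10.36) = 3.219
f_obs = 667 × 3.219 = 2147 THz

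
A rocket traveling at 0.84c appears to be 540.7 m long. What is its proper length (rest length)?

Contracted length L = 540.7 m
γ = 1/√(1 - 0.84²) = 1.843
L₀ = γL = 1.843 × 540.7 = 996.5 m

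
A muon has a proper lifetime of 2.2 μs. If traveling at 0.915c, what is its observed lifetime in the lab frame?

Proper lifetime τ₀ = 2.2 μs
γ = 1/√(1 - 0.915²) = 2.4786
τ = γτ₀ = 2.4786 × 2.2 μs = 5.453 μs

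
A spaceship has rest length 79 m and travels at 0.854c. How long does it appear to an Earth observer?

Proper length L₀ = 79 m
γ = 1/√(1 - 0.854²) = 1.922
L = L₀/γ = 79/1.922 = 41.10 m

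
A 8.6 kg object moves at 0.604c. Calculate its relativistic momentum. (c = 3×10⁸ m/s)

γ = 1/√(1 - 0.604²) = 1.2547
v = 0.604 × 3×10⁸ = 1.812×10⁸ m/s
p = γmv = 1.2547 × 8.6 × 1.812×10⁸ = 1.955×10⁹ kg·m/s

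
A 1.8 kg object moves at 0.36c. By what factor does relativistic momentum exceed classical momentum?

p_rel = γmv, p_class = mv
Ratio = γ = 1/√(1 - 0.36²) = 1.072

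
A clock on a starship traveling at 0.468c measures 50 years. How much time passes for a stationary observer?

Proper time Δt₀ = 50 years
γ = 1/√(1 - 0.468²) = 1.1316
Δt = γΔt₀ = 1.1316 × 50 = 56.58 years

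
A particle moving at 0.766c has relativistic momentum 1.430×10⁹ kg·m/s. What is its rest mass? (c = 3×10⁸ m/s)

γ = 1/√(1 - 0.766²) = 1.5556
v = 0.766 × 3×10⁸ = 2.298×10⁸ m/s
m = p/(γv) = 1.430×10⁹/(1.5556 × 2.298×10⁸) = 4.000 kg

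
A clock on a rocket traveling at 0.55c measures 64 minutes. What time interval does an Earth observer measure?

Proper time Δt₀ = 64 minutes
γ = 1/√(1 - 0.55²) = 1.1974
Δt = γΔt₀ = 1.1974 × 64 = 76.63 minutes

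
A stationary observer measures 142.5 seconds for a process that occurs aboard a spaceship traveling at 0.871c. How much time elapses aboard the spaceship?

Dilated time Δt = 142.5 seconds
γ = 1/√(1 - 0.871²) = 2.0355
Δt₀ = Δt/γ = 142.5/2.0355 = 70.01 seconds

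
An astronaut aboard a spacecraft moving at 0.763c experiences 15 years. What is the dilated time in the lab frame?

Proper time Δt₀ = 15 years
γ = 1/√(1 - 0.763²) = 1.547
Δt = γΔt₀ = 1.547 × 15 = 23.21 years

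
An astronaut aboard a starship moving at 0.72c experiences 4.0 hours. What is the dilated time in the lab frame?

Proper time Δt₀ = 4.0 hours
γ = 1/√(1 - 0.72²) = 1.441
Δt = γΔt₀ = 1.441 × 4.0 = 5.764 hours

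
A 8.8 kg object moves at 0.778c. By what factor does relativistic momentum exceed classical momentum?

p_rel = γmv, p_class = mv
Ratio = γ = 1/√(1 - 0.778²) = 1.592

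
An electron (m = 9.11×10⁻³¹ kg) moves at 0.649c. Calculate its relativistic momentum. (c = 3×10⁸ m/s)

γ = 1/√(1 - 0.649²) = 1.314
v = 0.649 × 3×10⁸ = 1.947×10⁸ m/s
p = γmv = 1.314 × 9.11×10⁻³¹ × 1.947×10⁸ = 2.331×10⁻²² kg·m/s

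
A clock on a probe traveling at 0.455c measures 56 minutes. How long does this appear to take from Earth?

Proper time Δt₀ = 56 minutes
γ = 1/√(1 - 0.455²) = 1.123
Δt = γΔt₀ = 1.123 × 56 = 62.89 minutes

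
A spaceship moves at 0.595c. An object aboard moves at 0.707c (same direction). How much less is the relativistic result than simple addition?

Classical: u' + v = 0.707 + 0.595 = 1.302c
Relativistic: u = (0.707 + 0.595)/(1 + 0.420665) = 1.302/1.420665 = 0.9165c
Difference: 1.302 - 0.9165 = 0.3855c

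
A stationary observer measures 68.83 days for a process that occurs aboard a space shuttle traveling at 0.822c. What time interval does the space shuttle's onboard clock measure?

Dilated time Δt = 68.83 days
γ = 1/√(1 - 0.822²) = 1.756
Δt₀ = Δt/γ = 68.83/1.756 = 39.20 days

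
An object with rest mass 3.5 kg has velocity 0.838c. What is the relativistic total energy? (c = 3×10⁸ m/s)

γ = 1/√(1 - 0.838²) = 1.8326
mc² = 3.5 × (3×10⁸)² = 3.150×10¹⁷ J
E = γmc² = 1.8326 × 3.150×10¹⁷ = 5.773×10¹⁷ J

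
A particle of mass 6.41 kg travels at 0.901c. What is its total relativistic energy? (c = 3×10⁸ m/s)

γ = 1/√(1 - 0.901²) = 2.305
mc² = 6.41 × (3×10⁸)² = 5.769×10¹⁷ J
E = γmc² = 2.305 × 5.769×10¹⁷ = 1.330×10¹⁸ J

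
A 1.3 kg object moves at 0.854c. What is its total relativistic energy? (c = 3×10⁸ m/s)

γ = 1/√(1 - 0.854²) = 1.922
mc² = 1.3 × (3×10⁸)² = 1.170×10¹⁷ J
E = γmc² = 1.922 × 1.170×10¹⁷ = 2.249×10¹⁷ J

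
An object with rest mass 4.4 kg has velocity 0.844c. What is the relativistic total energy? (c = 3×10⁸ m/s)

γ = 1/√(1 - 0.844²) = 1.8645
mc² = 4.4 × (3×10⁸)² = 3.960×10¹⁷ J
E = γmc² = 1.8645 × 3.960×10¹⁷ = 7.383×10¹⁷ J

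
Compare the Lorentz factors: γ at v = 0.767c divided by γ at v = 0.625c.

γ₁ = 1/√(1 - 0.767²) = 1.5585
γ₂ = 1/√(1 - 0.625²) = 1.2810
γ₁/γ₂ = 1.5585/1.2810 = 1.217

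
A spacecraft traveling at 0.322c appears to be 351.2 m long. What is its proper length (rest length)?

Contracted length L = 351.2 m
γ = 1/√(1 - 0.322²) = 1.0563
L₀ = γL = 1.0563 × 351.2 = 371.0 m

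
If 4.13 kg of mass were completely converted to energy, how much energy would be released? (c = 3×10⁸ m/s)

Using E = mc²:
c² = (3×10⁸)² = 9×10¹⁶ m²/s²
E = 4.13 × 9×10¹⁶ = 3.717×10¹⁷ J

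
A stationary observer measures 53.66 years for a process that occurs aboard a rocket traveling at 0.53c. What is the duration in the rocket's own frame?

Dilated time Δt = 53.66 years
γ = 1/√(1 - 0.53²) = 1.17925
Δt₀ = Δt/γ = 53.66/1.17925 = 45.50 years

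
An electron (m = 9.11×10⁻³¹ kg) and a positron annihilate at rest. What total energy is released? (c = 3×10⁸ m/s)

Both particles have the same rest mass, so total mass = 2m
E = 2m·c² = 2 × 9.11×10⁻³¹ × (3×10⁸)²
= 2 × 9.11×10⁻³¹ × 9×10¹⁶
= 1.640×10⁻¹³ J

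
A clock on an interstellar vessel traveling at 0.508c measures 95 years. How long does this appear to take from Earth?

Proper time Δt₀ = 95 years
γ = 1/√(1 - 0.508²) = 1.161
Δt = γΔt₀ = 1.161 × 95 = 110.3 years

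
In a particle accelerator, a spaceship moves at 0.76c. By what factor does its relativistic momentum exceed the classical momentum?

p_rel = γmv, p_class = mv
Ratio = γ = 1/√(1 - 0.76²)
= 1/√(0.4224) = 1.539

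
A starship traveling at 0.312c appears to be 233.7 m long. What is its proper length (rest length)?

Contracted length L = 233.7 m
γ = 1/√(1 - 0.312²) = 1.0525
L₀ = γL = 1.0525 × 233.7 = 246.0 m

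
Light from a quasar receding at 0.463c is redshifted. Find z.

β = 0.463
(1+β)/(1-β) = 1.463/0.537 = 2.7244
√(2.7244) = 1.6506
z = 1.6506 - 1 = 0.6506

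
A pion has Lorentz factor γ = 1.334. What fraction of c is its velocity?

From γ = 1/√(1 - v²/c²):
1/γ² = 1/1.334² = 0.5619
v²/c² = 1 - 0.5619 = 0.4381
v/c = √(0.4381) = 0.6619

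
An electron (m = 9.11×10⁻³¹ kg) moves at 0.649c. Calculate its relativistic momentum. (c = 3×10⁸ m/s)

γ = 1/√(1 - 0.649²) = 1.314
v = 0.649 × 3×10⁸ = 1.947×10⁸ m/s
p = γmv = 1.314 × 9.11×10⁻³¹ × 1.947×10⁸ = 2.331×10⁻²² kg·m/s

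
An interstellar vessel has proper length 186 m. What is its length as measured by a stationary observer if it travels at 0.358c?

Proper length L₀ = 186 m
γ = 1/√(1 - 0.358²) = 1.071
L = L₀/γ = 186/1.071 = 173.7 m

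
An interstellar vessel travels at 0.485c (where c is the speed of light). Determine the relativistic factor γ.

v/c = 0.485, so (v/c)² = 0.235225
1 - (v/c)² = 0.764775
γ = 1/√(0.764775) = 1.143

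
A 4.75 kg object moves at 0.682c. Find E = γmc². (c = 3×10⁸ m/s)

γ = 1/√(1 - 0.682²) = 1.3673
mc² = 4.75 × (3×10⁸)² = 4.275×10¹⁷ J
E = γmc² = 1.3673 × 4.275×10¹⁷ = 5.845×10¹⁷ J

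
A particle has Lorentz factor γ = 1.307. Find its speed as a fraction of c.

From γ = 1/√(1 - v²/c²):
1/γ² = 1/1.307² = 0.5854
v²/c² = 1 - 0.5854 = 0.4146
v/c = √(0.4146) = 0.6439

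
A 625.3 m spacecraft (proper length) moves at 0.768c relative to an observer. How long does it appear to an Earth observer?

Proper length L₀ = 625.3 m
γ = 1/√(1 - 0.768²) = 1.5614
L = L₀/γ = 625.3/1.5614 = 400.5 m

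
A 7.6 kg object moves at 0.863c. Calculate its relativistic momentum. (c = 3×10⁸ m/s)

γ = 1/√(1 - 0.863²) = 1.9794
v = 0.863 × 3×10⁸ = 2.589×10⁸ m/s
p = γmv = 1.9794 × 7.6 × 2.589×10⁸ = 3.895×10⁹ kg·m/s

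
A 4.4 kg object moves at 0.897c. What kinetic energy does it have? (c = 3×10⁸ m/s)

γ = 1/√(1 - 0.897²) = 2.2623
γ - 1 = 1.2623
KE = (γ-1)mc² = 1.2623 × 4.4 × (3×10⁸)² = 4.999×10¹⁷ J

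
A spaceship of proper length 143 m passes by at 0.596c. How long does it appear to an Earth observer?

Proper length L₀ = 143 m
γ = 1/√(1 - 0.596²) = 1.2454
L = L₀/γ = 143/1.2454 = 114.8 m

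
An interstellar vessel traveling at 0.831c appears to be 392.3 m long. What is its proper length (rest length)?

Contracted length L = 392.3 m
γ = 1/√(1 - 0.831²) = 1.7977
L₀ = γL = 1.7977 × 392.3 = 705.2 m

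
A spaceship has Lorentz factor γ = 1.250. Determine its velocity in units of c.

From γ = 1/√(1 - v²/c²):
1/γ² = 1/1.250² = 0.6400
v²/c² = 1 - 0.6400 = 0.3600
v/c = √(0.3600) = 0.6000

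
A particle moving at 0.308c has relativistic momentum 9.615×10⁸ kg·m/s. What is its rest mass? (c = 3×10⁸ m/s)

γ = 1/√(1 - 0.308²) = 1.0511
v = 0.308 × 3×10⁸ = 9.240×10⁷ m/s
m = p/(γv) = 9.615×10⁸/(1.0511 × 9.240×10⁷) = 9.900 kg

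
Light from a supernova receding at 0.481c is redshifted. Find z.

β = 0.481
(1+β)/(1-β) = 1.481/0.519 = 2.85356
√(2.85356) = 1.6892
z = 1.6892 - 1 = 0.6892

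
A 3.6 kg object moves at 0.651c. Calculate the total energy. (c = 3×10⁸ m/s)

γ = 1/√(1 - 0.651²) = 1.3174
mc² = 3.6 × (3×10⁸)² = 3.240×10¹⁷ J
E = γmc² = 1.3174 × 3.240×10¹⁷ = 4.268×10¹⁷ J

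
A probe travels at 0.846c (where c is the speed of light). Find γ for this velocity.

v/c = 0.846, so (v/c)² = 0.715716
1 - (v/c)² = 0.284284
γ = 1/√(0.284284) = 1.876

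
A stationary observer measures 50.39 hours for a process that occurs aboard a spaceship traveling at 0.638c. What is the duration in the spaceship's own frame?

Dilated time Δt = 50.39 hours
γ = 1/√(1 - 0.638²) = 1.2986
Δt₀ = Δt/γ = 50.39/1.2986 = 38.80 hours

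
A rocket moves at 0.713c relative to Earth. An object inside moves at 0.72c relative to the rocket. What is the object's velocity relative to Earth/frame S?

u = (u' + v)/(1 + u'v/c²)
Numerator: 0.72 + 0.713 = 1.433
Denominator: 1 + 0.51336 = 1.51336
u = 1.433/1.51336 = 0.9469c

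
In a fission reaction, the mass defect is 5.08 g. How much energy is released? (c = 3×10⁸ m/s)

Convert mass defect: Δm = 5.08 g = 0.00508 kg
E = Δm·c² = 0.00508 × (3×10⁸)²
= 0.00508 × 9×10¹⁶ = 4.572×10¹⁴ J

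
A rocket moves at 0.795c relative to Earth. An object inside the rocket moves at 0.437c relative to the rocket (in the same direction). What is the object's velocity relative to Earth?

u = (u' + v)/(1 + u'v/c²)
Numerator: 0.437 + 0.795 = 1.232
Denominator: 1 + 0.347415 = 1.347415
u = 1.232/1.347415 = 0.9143c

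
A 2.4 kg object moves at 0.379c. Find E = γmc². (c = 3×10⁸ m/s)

γ = 1/√(1 - 0.379²) = 1.0806
mc² = 2.4 × (3×10⁸)² = 2.160×10¹⁷ J
E = γmc² = 1.0806 × 2.160×10¹⁷ = 2.334×10¹⁷ J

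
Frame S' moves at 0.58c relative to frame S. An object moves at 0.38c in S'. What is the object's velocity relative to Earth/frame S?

u = (u' + v)/(1 + u'v/c²)
Numerator: 0.38 + 0.58 = 0.96
Denominator: 1 + 0.2204 = 1.2204
u = 0.96/1.2204 = 0.7866c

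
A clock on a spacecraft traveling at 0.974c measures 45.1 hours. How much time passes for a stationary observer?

Proper time Δt₀ = 45.1 hours
γ = 1/√(1 - 0.974²) = 4.414
Δt = γΔt₀ = 4.414 × 45.1 = 199.1 hours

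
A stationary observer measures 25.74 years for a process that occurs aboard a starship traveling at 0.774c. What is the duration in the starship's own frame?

Dilated time Δt = 25.74 years
γ = 1/√(1 - 0.774²) = 1.579
Δt₀ = Δt/γ = 25.74/1.579 = 16.30 years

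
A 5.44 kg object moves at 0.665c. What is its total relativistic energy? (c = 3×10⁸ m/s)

γ = 1/√(1 - 0.665²) = 1.339
mc² = 5.44 × (3×10⁸)² = 4.896×10¹⁷ J
E = γmc² = 1.339 × 4.896×10¹⁷ = 6.556×10¹⁷ J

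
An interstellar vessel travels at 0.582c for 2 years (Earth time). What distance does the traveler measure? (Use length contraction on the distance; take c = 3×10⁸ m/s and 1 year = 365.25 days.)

Earth distance: d = v × t = 0.582c × 2 yr = 1.10199×10¹⁶ m
γ = 1.22973
d' = d/γ = 1.10199×10¹⁶/1.22973 = 8.961×10¹⁵ m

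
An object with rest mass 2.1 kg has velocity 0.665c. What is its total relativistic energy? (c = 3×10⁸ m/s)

γ = 1/√(1 - 0.665²) = 1.339
mc² = 2.1 × (3×10⁸)² = 1.890×10¹⁷ J
E = γmc² = 1.339 × 1.890×10¹⁷ = 2.531×10¹⁷ J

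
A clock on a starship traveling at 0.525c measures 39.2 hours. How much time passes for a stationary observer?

Proper time Δt₀ = 39.2 hours
γ = 1/√(1 - 0.525²) = 1.175
Δt = γΔt₀ = 1.175 × 39.2 = 46.06 hours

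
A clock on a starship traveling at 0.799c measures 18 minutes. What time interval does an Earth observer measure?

Proper time Δt₀ = 18 minutes
γ = 1/√(1 - 0.799²) = 1.663
Δt = γΔt₀ = 1.663 × 18 = 29.93 minutes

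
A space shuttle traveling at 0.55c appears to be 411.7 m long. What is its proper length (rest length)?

Contracted length L = 411.7 m
γ = 1/√(1 - 0.55²) = 1.1974
L₀ = γL = 1.1974 × 411.7 = 493.0 m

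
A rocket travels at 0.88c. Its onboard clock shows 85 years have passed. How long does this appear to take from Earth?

Proper time Δt₀ = 85 years
γ = 1/√(1 - 0.88²) = 2.1054
Δt = γΔt₀ = 2.1054 × 85 = 179.0 years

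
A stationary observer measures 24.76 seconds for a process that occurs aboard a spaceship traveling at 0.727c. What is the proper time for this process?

Dilated time Δt = 24.76 seconds
γ = 1/√(1 - 0.727²) = 1.4564
Δt₀ = Δt/γ = 24.76/1.4564 = 17.00 seconds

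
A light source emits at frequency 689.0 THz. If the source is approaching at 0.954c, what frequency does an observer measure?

β = v/c = 0.954
(1+β)/(1-β) = 1.954/0.046 = 42.48
Doppler factor = √(42.48) = 6.518
f_obs = 689.0 × 6.518 = 4491 THz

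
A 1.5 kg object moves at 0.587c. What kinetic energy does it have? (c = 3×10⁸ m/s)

γ = 1/√(1 - 0.587²) = 1.2352
γ - 1 = 0.2352
KE = (γ-1)mc² = 0.2352 × 1.5 × (3×10⁸)² = 3.175×10¹⁶ J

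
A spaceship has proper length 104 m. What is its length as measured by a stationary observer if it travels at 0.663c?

Proper length L₀ = 104 m
γ = 1/√(1 - 0.663²) = 1.3358
L = L₀/γ = 104/1.3358 = 77.86 m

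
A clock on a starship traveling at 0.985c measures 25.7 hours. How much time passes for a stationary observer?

Proper time Δt₀ = 25.7 hours
γ = 1/√(1 - 0.985²) = 5.795
Δt = γΔt₀ = 5.795 × 25.7 = 148.9 hours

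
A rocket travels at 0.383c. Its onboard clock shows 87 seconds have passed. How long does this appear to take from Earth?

Proper time Δt₀ = 87 seconds
γ = 1/√(1 - 0.383²) = 1.0825
Δt = γΔt₀ = 1.0825 × 87 = 94.18 seconds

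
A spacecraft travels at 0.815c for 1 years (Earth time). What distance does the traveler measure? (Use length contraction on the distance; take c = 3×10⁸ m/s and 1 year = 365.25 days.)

Earth distance: d = v × t = 0.815c × 1 yr = 7.7158×10¹⁵ m
γ = 1.7257
d' = d/γ = 7.7158×10¹⁵/1.7257 = 4.471×10¹⁵ m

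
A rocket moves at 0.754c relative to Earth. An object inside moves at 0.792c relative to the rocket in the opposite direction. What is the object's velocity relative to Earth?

Object's velocity in rocket frame is u' = -0.792c
u = (u' + v)/(1 + u'v/c²) = (v - 0.792)/(1 - 0.792·v/c²)
Numerator: 0.754 - 0.792 = -0.038
Denominator: 1 - 0.597168 = 0.402832
u = -0.038/0.402832 = -0.09433c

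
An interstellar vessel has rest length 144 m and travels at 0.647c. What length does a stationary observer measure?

Proper length L₀ = 144 m
γ = 1/√(1 - 0.647²) = 1.311
L = L₀/γ = 144/1.311 = 109.8 m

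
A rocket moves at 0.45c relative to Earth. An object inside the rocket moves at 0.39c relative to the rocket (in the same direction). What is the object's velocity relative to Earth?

u = (u' + v)/(1 + u'v/c²)
Numerator: 0.39 + 0.45 = 0.84
Denominator: 1 + 0.1755 = 1.1755
u = 0.84/1.1755 = 0.7146c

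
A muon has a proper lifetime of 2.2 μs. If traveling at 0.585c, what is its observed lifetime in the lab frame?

Proper lifetime τ₀ = 2.2 μs
γ = 1/√(1 - 0.585²) = 1.233
τ = γτ₀ = 1.233 × 2.2 μs = 2.713 μs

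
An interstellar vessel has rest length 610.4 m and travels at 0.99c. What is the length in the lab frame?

Proper length L₀ = 610.4 m
γ = 1/√(1 - 0.99²) = 7.089
L = L₀/γ = 610.4/7.089 = 86.11 m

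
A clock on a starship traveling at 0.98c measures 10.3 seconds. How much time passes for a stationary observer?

Proper time Δt₀ = 10.3 seconds
γ = 1/√(1 - 0.98²) = 5.025
Δt = γΔt₀ = 5.025 × 10.3 = 51.76 seconds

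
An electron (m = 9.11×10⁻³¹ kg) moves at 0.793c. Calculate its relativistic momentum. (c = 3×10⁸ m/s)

γ = 1/√(1 - 0.793²) = 1.6414
v = 0.793 × 3×10⁸ = 2.379×10⁸ m/s
p = γmv = 1.6414 × 9.11×10⁻³¹ × 2.379×10⁸ = 3.557×10⁻²² kg·m/s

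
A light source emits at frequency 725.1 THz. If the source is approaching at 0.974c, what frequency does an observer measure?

β = v/c = 0.974
(1+β)/(1-β) = 1.974/0.026 = 75.92
Doppler factor = √(75.92) = 8.713
f_obs = 725.1 × 8.713 = 6318 THz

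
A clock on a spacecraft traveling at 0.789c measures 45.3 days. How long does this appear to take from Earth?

Proper time Δt₀ = 45.3 days
γ = 1/√(1 - 0.789²) = 1.6276
Δt = γΔt₀ = 1.6276 × 45.3 = 73.73 days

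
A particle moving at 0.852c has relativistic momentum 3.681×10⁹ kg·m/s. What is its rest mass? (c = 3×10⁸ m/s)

γ = 1/√(1 - 0.852²) = 1.910
v = 0.852 × 3×10⁸ = 2.556×10⁸ m/s
m = p/(γv) = 3.681×10⁹/(1.910 × 2.556×10⁸) = 7.540 kg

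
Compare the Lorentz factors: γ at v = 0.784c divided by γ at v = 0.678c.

γ₁ = 1/√(1 - 0.784²) = 1.6109
γ₂ = 1/√(1 - 0.678²) = 1.3604
γ₁/γ₂ = 1.6109/1.3604 = 1.184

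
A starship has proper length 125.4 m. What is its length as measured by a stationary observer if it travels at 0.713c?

Proper length L₀ = 125.4 m
γ = 1/√(1 - 0.713²) = 1.4262
L = L₀/γ = 125.4/1.4262 = 87.93 m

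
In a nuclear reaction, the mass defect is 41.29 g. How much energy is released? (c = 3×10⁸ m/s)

Convert mass defect: Δm = 41.29 g = 0.04129 kg
E = Δm·c² = 0.04129 × (3×10⁸)²
= 0.04129 × 9×10¹⁶ = 3.716×10¹⁵ J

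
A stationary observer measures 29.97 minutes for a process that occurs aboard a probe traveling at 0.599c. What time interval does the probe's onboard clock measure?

Dilated time Δt = 29.97 minutes
γ = 1/√(1 - 0.599²) = 1.249
Δt₀ = Δt/γ = 29.97/1.249 = 24.00 minutes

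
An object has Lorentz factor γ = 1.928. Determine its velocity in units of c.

From γ = 1/√(1 - v²/c²):
1/γ² = 1/1.928² = 0.2690
v²/c² = 1 - 0.2690 = 0.7310
v/c = √(0.7310) = 0.8550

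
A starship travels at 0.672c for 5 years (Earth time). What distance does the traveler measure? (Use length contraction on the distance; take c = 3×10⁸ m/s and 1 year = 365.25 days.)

Earth distance: d = v × t = 0.672c × 5 yr = 3.181×10¹⁶ m
γ = 1.350
d' = d/γ = 3.181×10¹⁶/1.350 = 2.356×10¹⁶ m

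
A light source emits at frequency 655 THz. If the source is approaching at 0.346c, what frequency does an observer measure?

β = v/c = 0.346
(1+β)/(1-β) = 1.346/0.654 = 2.058
Doppler factor = √(2.058) = 1.4346
f_obs = 655 × 1.4346 = 939.7 THz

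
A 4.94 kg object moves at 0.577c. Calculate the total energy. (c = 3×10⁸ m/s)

γ = 1/√(1 - 0.577²) = 1.2244
mc² = 4.94 × (3×10⁸)² = 4.446×10¹⁷ J
E = γmc² = 1.2244 × 4.446×10¹⁷ = 5.444×10¹⁷ J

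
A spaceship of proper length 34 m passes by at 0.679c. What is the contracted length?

Proper length L₀ = 34 m
γ = 1/√(1 - 0.679²) = 1.362
L = L₀/γ = 34/1.362 = 24.96 m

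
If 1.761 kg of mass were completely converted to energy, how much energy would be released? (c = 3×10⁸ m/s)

Using E = mc²:
c² = (3×10⁸)² = 9×10¹⁶ m²/s²
E = 1.761 × 9×10¹⁶ = 1.585×10¹⁷ J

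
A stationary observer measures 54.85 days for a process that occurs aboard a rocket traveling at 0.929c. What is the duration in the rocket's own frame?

Dilated time Δt = 54.85 days
γ = 1/√(1 - 0.929²) = 2.702
Δt₀ = Δt/γ = 54.85/2.702 = 20.30 days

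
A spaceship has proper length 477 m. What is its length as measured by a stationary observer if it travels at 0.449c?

Proper length L₀ = 477 m
γ = 1/√(1 - 0.449²) = 1.1192
L = L₀/γ = 477/1.1192 = 426.2 m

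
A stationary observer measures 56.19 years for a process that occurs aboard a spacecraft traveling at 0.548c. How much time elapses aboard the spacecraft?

Dilated time Δt = 56.19 years
γ = 1/√(1 - 0.548²) = 1.1955
Δt₀ = Δt/γ = 56.19/1.1955 = 47.00 years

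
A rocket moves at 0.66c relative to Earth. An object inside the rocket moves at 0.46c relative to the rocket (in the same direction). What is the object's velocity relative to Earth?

u = (u' + v)/(1 + u'v/c²)
Numerator: 0.46 + 0.66 = 1.12
Denominator: 1 + 0.3036 = 1.3036
u = 1.12/1.3036 = 0.8592c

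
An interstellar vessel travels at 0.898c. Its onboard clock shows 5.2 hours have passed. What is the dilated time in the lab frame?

Proper time Δt₀ = 5.2 hours
γ = 1/√(1 - 0.898²) = 2.273
Δt = γΔt₀ = 2.273 × 5.2 = 11.82 hours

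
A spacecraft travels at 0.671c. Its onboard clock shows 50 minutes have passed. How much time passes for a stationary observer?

Proper time Δt₀ = 50 minutes
γ = 1/√(1 - 0.671²) = 1.348695
Δt = γΔt₀ = 1.348695 × 50 = 67.43 minutes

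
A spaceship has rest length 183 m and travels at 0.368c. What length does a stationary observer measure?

Proper length L₀ = 183 m
γ = 1/√(1 - 0.368²) = 1.075
L = L₀/γ = 183/1.075 = 170.2 m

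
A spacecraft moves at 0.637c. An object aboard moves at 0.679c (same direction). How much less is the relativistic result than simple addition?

Classical: u' + v = 0.679 + 0.637 = 1.316c
Relativistic: u = (0.679 + 0.637)/(1 + 0.432523) = 1.316/1.432523 = 0.9187c
Difference: 1.316 - 0.9187 = 0.3973c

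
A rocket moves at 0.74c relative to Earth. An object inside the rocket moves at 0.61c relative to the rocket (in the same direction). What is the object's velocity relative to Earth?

u = (u' + v)/(1 + u'v/c²)
Numerator: 0.61 + 0.74 = 1.35
Denominator: 1 + 0.4514 = 1.4514
u = 1.35/1.4514 = 0.9301c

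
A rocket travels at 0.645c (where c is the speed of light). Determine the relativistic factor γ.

v/c = 0.645, so (v/c)² = 0.416025
1 - (v/c)² = 0.583975
γ = 1/√(0.583975) = 1.309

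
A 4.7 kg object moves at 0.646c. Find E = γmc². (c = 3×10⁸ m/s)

γ = 1/√(1 - 0.646²) = 1.310
mc² = 4.7 × (3×10⁸)² = 4.230×10¹⁷ J
E = γmc² = 1.310 × 4.230×10¹⁷ = 5.541×10¹⁷ J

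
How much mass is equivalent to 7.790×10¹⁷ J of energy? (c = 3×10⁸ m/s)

From E = mc², we get m = E/c²
c² = (3×10⁸)² = 9×10¹⁶ m²/s²
m = 7.790×10¹⁷ / 9×10¹⁶ = 8.656 kg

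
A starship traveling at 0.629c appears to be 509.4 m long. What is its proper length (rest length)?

Contracted length L = 509.4 m
γ = 1/√(1 - 0.629²) = 1.28633
L₀ = γL = 1.28633 × 509.4 = 655.3 m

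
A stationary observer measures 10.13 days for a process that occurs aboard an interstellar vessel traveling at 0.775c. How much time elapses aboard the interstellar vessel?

Dilated time Δt = 10.13 days
γ = 1/√(1 - 0.775²) = 1.5824
Δt₀ = Δt/γ = 10.13/1.5824 = 6.402 days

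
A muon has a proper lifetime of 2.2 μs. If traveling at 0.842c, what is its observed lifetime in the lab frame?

Proper lifetime τ₀ = 2.2 μs
γ = 1/√(1 - 0.842²) = 1.8536
τ = γτ₀ = 1.8536 × 2.2 μs = 4.078 μs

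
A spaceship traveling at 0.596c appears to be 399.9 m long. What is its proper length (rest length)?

Contracted length L = 399.9 m
γ = 1/√(1 - 0.596²) = 1.2454
L₀ = γL = 1.2454 × 399.9 = 498.0 m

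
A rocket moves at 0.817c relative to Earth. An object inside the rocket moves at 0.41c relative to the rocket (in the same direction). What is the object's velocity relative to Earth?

u = (u' + v)/(1 + u'v/c²)
Numerator: 0.41 + 0.817 = 1.227
Denominator: 1 + 0.33497 = 1.33497
u = 1.227/1.33497 = 0.9191c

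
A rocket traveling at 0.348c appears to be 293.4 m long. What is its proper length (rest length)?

Contracted length L = 293.4 m
γ = 1/√(1 - 0.348²) = 1.0667
L₀ = γL = 1.0667 × 293.4 = 313.0 m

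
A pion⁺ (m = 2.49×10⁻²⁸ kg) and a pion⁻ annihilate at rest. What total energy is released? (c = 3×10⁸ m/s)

Both particles have the same rest mass, so total mass = 2m
E = 2m·c² = 2 × 2.49×10⁻²⁸ × (3×10⁸)²
= 2 × 2.49×10⁻²⁸ × 9×10¹⁶
= 4.482×10⁻¹¹ J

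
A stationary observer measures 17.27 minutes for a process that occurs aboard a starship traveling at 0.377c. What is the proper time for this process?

Dilated time Δt = 17.27 minutes
γ = 1/√(1 - 0.377²) = 1.0797
Δt₀ = Δt/γ = 17.27/1.0797 = 16.00 minutes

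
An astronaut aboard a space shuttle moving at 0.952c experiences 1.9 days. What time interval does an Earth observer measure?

Proper time Δt₀ = 1.9 days
γ = 1/√(1 - 0.952²) = 3.267
Δt = γΔt₀ = 3.267 × 1.9 = 6.207 days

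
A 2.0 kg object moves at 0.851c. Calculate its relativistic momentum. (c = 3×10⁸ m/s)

γ = 1/√(1 - 0.851²) = 1.9042
v = 0.851 × 3×10⁸ = 2.553×10⁸ m/s
p = γmv = 1.9042 × 2.0 × 2.553×10⁸ = 9.723×10⁸ kg·m/s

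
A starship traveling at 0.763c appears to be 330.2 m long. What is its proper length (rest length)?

Contracted length L = 330.2 m
γ = 1/√(1 - 0.763²) = 1.547
L₀ = γL = 1.547 × 330.2 = 510.8 m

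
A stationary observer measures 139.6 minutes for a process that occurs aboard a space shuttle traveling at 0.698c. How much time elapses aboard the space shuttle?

Dilated time Δt = 139.6 minutes
γ = 1/√(1 - 0.698²) = 1.39646
Δt₀ = Δt/γ = 139.6/1.39646 = 99.97 minutes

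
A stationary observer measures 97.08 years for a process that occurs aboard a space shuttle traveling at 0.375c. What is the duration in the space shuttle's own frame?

Dilated time Δt = 97.08 years
γ = 1/√(1 - 0.375²) = 1.0787
Δt₀ = Δt/γ = 97.08/1.0787 = 90.00 years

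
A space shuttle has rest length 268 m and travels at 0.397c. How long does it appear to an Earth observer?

Proper length L₀ = 268 m
γ = 1/√(1 - 0.397²) = 1.0895
L = L₀/γ = 268/1.0895 = 246.0 m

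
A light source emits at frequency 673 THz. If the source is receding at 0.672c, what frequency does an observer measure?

β = v/c = 0.672
(1-β)/(1+β) = 0.328/1.672 = 0.1962
Doppler factor = √(0.1962) = 0.4429
f_obs = 673 × 0.4429 = 298.1 THz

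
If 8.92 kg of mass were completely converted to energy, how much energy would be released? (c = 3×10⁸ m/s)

Using E = mc²:
c² = (3×10⁸)² = 9×10¹⁶ m²/s²
E = 8.92 × 9×10¹⁶ = 8.028×10¹⁷ J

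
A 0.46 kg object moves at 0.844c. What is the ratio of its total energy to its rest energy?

E = γmc², E₀ = mc²
E/E₀ = γ = 1/√(1 - 0.844²) = 1.864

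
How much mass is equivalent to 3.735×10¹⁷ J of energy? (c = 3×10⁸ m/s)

From E = mc², we get m = E/c²
c² = (3×10⁸)² = 9×10¹⁶ m²/s²
m = 3.735×10¹⁷ / 9×10¹⁶ = 4.150 kg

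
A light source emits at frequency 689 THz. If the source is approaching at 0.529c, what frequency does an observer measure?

β = v/c = 0.529
(1+β)/(1-β) = 1.529/0.471 = 3.246
Doppler factor = √(3.246) = 1.8017
f_obs = 689 × 1.8017 = 1241 THz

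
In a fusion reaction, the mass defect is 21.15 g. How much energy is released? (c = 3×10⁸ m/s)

Convert mass defect: Δm = 21.15 g = 0.02115 kg
E = Δm·c² = 0.02115 × (3×10⁸)²
= 0.02115 × 9×10¹⁶ = 1.904×10¹⁵ J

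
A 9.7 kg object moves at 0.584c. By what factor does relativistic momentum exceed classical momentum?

p_rel = γmv, p_class = mv
Ratio = γ = 1/√(1 - 0.584²) = 1.232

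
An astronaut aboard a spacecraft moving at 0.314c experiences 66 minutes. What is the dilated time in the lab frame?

Proper time Δt₀ = 66 minutes
γ = 1/√(1 - 0.314²) = 1.0533
Δt = γΔt₀ = 1.0533 × 66 = 69.52 minutes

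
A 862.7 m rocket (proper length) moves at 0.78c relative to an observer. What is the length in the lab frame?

Proper length L₀ = 862.7 m
γ = 1/√(1 - 0.78²) = 1.598
L = L₀/γ = 862.7/1.598 = 539.9 m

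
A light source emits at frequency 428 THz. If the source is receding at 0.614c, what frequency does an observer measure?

β = v/c = 0.614
(1-β)/(1+β) = 0.386/1.614 = 0.23916
Doppler factor = √(0.23916) = 0.4890
f_obs = 428 × 0.4890 = 209.3 THz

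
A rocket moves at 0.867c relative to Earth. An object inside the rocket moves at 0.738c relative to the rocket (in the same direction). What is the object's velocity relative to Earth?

u = (u' + v)/(1 + u'v/c²)
Numerator: 0.738 + 0.867 = 1.605
Denominator: 1 + 0.639846 = 1.639846
u = 1.605/1.639846 = 0.9788c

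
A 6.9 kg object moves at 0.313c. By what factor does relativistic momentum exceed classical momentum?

p_rel = γmv, p_class = mv
Ratio = γ = 1/√(1 - 0.313²) = 1.053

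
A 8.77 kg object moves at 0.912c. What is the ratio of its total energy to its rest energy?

E = γmc², E₀ = mc²
E/E₀ = γ = 1/√(1 - 0.912²) = 2.438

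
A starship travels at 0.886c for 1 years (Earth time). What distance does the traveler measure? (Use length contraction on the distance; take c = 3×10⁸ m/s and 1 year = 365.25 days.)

Earth distance: d = v × t = 0.886c × 1 yr = 8.388×10¹⁵ m
γ = 2.157
d' = d/γ = 8.388×10¹⁵/2.157 = 3.889×10¹⁵ m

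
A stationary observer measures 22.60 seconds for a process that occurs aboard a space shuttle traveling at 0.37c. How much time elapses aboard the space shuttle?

Dilated time Δt = 22.60 seconds
γ = 1/√(1 - 0.37²) = 1.076
Δt₀ = Δt/γ = 22.60/1.076 = 21.00 seconds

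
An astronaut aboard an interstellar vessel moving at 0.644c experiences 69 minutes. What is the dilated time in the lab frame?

Proper time Δt₀ = 69 minutes
γ = 1/√(1 - 0.644²) = 1.3071
Δt = γΔt₀ = 1.3071 × 69 = 90.19 minutes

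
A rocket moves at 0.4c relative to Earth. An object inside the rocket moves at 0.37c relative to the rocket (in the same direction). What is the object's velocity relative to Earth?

u = (u' + v)/(1 + u'v/c²)
Numerator: 0.37 + 0.4 = 0.77
Denominator: 1 + 0.148 = 1.148
u = 0.77/1.148 = 0.6707c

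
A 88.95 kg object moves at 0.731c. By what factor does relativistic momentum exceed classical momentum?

p_rel = γmv, p_class = mv
Ratio = γ = 1/√(1 - 0.731²) = 1.465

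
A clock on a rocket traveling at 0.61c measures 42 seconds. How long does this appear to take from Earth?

Proper time Δt₀ = 42 seconds
γ = 1/√(1 - 0.61²) = 1.262
Δt = γΔt₀ = 1.262 × 42 = 53.00 seconds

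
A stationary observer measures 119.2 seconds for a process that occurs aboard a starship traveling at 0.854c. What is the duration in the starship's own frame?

Dilated time Δt = 119.2 seconds
γ = 1/√(1 - 0.854²) = 1.922
Δt₀ = Δt/γ = 119.2/1.922 = 62.02 seconds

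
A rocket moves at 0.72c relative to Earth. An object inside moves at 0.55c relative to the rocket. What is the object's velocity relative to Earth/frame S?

u = (u' + v)/(1 + u'v/c²)
Numerator: 0.55 + 0.72 = 1.27
Denominator: 1 + 0.396 = 1.396
u = 1.27/1.396 = 0.9097c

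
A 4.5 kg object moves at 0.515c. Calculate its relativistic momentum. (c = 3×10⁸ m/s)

γ = 1/√(1 - 0.515²) = 1.1666
v = 0.515 × 3×10⁸ = 1.545×10⁸ m/s
p = γmv = 1.1666 × 4.5 × 1.545×10⁸ = 8.111×10⁸ kg·m/s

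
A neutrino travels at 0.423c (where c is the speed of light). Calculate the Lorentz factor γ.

v/c = 0.423, so (v/c)² = 0.178929
1 - (v/c)² = 0.821071
γ = 1/√(0.821071) = 1.104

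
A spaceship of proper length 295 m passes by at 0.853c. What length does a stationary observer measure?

Proper length L₀ = 295 m
γ = 1/√(1 - 0.853²) = 1.916
L = L₀/γ = 295/1.916 = 154.0 m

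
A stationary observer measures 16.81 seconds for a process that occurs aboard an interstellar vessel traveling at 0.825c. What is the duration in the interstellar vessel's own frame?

Dilated time Δt = 16.81 seconds
γ = 1/√(1 - 0.825²) = 1.7695
Δt₀ = Δt/γ = 16.81/1.7695 = 9.500 seconds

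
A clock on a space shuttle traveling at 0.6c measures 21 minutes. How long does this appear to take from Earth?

Proper time Δt₀ = 21 minutes
γ = 1/√(1 - 0.6²) = 1.250
Δt = γΔt₀ = 1.250 × 21 = 26.25 minutes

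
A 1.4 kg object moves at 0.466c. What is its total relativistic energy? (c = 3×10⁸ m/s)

γ = 1/√(1 - 0.466²) = 1.130
mc² = 1.4 × (3×10⁸)² = 1.260×10¹⁷ J
E = γmc² = 1.130 × 1.260×10¹⁷ = 1.424×10¹⁷ J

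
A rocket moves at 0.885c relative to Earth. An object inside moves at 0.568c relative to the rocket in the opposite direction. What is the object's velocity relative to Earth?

Object's velocity in rocket frame is u' = -0.568c
u = (u' + v)/(1 + u'v/c²) = (v - 0.568)/(1 - 0.568·v/c²)
Numerator: 0.885 - 0.568 = 0.317
Denominator: 1 - 0.50268 = 0.49732
u = 0.317/0.49732 = 0.6374c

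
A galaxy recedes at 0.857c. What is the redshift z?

β = 0.857
(1+β)/(1-β) = 1.857/0.143 = 12.99
√(12.99) = 3.604
z = 3.604 - 1 = 2.604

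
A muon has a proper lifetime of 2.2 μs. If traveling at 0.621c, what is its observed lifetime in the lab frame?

Proper lifetime τ₀ = 2.2 μs
γ = 1/√(1 - 0.621²) = 1.276
τ = γτ₀ = 1.276 × 2.2 μs = 2.807 μs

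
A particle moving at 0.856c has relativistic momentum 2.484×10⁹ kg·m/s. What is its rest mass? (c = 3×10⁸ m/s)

γ = 1/√(1 - 0.856²) = 1.934
v = 0.856 × 3×10⁸ = 2.568×10⁸ m/s
m = p/(γv) = 2.484×10⁹/(1.934 × 2.568×10⁸) = 5.001 kg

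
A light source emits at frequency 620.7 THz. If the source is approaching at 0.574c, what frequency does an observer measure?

β = v/c = 0.574
(1+β)/(1-β) = 1.574/0.426 = 3.695
Doppler factor = √(3.695) = 1.922
f_obs = 620.7 × 1.922 = 1193 THz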